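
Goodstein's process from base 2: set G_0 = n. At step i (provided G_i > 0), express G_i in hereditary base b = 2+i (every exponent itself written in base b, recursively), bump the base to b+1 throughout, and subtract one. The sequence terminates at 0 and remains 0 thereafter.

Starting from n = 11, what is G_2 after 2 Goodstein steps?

G_0 = 11. HB_2(11) = 2^(2 + 1) + 2 + 1. Bump = 85. G_1 = 84.
G_1 = 84. HB_3(84) = 3^(3 + 1) + 3. Bump = 1028. G_2 = 1027.

1027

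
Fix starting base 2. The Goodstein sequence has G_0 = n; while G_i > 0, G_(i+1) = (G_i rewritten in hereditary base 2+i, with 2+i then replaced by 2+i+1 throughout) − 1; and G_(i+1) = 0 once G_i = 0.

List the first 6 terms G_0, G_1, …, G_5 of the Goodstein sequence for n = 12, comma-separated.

12, 107, 1065, 15685, 280019, 5764910

G_0 = 12. HB_2(12) = 2^(2 + 1) + 2^2. Bump = 108. G_1 = 107.
G_1 = 107. HB_3(107) = 3^(3 + 1) + 2·3^2 + 2·3 + 2. Bump = 1066. G_2 = 1065.
G_2 = 1065. HB_4(1065) = 4^(4 + 1) + 2·4^2 + 2·4 + 1. Bump = 15686. G_3 = 15685.
G_3 = 15685. HB_5(15685) = 5^(5 + 1) + 2·5^2 + 2·5. Bump = 280020. G_4 = 280019.
G_4 = 280019. HB_6(280019) = 6^(6 + 1) + 2·6^2 + 6 + 5. Bump = 5764911. G_5 = 5764910.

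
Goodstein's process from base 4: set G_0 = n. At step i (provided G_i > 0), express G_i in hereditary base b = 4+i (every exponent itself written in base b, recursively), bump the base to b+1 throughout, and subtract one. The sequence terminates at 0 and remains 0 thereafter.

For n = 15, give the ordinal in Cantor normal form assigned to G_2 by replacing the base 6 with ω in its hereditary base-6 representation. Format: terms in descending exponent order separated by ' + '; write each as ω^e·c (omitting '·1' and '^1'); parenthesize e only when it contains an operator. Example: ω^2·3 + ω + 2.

ω·3 + 1

G_0 = 15. HB_4(15) = 3·4 + 3. Bump = 18. G_1 = 17.
G_1 = 17. HB_5(17) = 3·5 + 2. Bump = 20. G_2 = 19.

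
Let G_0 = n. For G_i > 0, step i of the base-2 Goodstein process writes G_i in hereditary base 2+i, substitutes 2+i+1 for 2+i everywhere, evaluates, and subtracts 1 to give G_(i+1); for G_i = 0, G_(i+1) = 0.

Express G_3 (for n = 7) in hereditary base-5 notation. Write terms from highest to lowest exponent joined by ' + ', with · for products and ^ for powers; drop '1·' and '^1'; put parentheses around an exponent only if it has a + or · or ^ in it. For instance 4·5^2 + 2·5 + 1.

5^5 + 2

(0) 7|_2 = 2^2 + 2 + 1 ↦ 3^3 + 3 + 1|_3 = 31 ⇒ 30
(1) 30|_3 = 3^3 + 3 ↦ 4^4 + 4|_4 = 260 ⇒ 259
(2) 259|_4 = 4^4 + 3 ↦ 5^5 + 3|_5 = 3128 ⇒ 3127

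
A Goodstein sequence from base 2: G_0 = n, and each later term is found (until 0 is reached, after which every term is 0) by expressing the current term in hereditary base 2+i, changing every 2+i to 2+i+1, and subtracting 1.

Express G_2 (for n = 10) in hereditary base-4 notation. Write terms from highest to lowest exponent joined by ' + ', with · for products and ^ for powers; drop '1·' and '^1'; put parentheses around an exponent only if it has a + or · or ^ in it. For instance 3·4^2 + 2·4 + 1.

G_0=10  [base 2] 2^(2 + 1) + 2  →[2↦3]→  3^(3 + 1) + 3 = 84  −1 ⇒ G_1=83
G_1=83  [base 3] 3^(3 + 1) + 2  →[3↦4]→  4^(4 + 1) + 2 = 1026  −1 ⇒ G_2=1025
G_2=1025  [base 4] 4^(4 + 1) + 1  →[4↦5]→  5^(5 + 1) + 1 = 15626  −1 ⇒ G_3=15625

4^(4 + 1) + 1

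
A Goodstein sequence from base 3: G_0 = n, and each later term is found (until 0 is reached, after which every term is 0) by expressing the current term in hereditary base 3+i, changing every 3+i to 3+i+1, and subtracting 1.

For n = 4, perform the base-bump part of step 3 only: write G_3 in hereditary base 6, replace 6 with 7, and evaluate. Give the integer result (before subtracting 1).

3

base 3: 4 = 3 + 1; at 4: 4 + 1 = 5; next = 4
base 4: 4 = 4; at 5: 5 = 5; next = 4
base 5: 4 = 4; at 6: 4 = 4; next = 3
base 6: 3 = 3; at 7: 3 = 3; next = 2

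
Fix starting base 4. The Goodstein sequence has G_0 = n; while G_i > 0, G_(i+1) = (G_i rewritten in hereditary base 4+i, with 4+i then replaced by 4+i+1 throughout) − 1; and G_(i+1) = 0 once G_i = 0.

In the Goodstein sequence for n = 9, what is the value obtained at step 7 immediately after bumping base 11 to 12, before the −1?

base 4: 9 = 2·4 + 1; at 5: 2·5 + 1 = 11; next = 10
base 5: 10 = 2·5; at 6: 2·6 = 12; next = 11
base 6: 11 = 6 + 5; at 7: 7 + 5 = 12; next = 11
base 7: 11 = 7 + 4; at 8: 8 + 4 = 12; next = 11
base 8: 11 = 8 + 3; at 9: 9 + 3 = 12; next = 11
base 9: 11 = 9 + 2; at 10: 10 + 2 = 12; next = 11
base 10: 11 = 10 + 1; at 11: 11 + 1 = 12; next = 11
base 11: 11 = 11; at 12: 12 = 12; next = 11

12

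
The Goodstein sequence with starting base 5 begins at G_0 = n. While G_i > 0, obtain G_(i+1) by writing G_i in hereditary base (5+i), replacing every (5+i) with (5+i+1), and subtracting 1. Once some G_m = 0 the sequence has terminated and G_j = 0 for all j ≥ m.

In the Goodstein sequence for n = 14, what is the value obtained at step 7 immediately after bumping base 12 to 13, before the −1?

20

14 —HB5→ 2·5 + 4 —bump→ 2·6 + 4 = 16 —(−1)→ 15
15 —HB6→ 2·6 + 3 —bump→ 2·7 + 3 = 17 —(−1)→ 16
16 —HB7→ 2·7 + 2 —bump→ 2·8 + 2 = 18 —(−1)→ 17
17 —HB8→ 2·8 + 1 —bump→ 2·9 + 1 = 19 —(−1)→ 18
18 —HB9→ 2·9 —bump→ 2·10 = 20 —(−1)→ 19
19 —HB10→ 10 + 9 —bump→ 11 + 9 = 20 —(−1)→ 19
19 —HB11→ 11 + 8 —bump→ 12 + 8 = 20 —(−1)→ 19
19 —HB12→ 12 + 7 —bump→ 13 + 7 = 20 —(−1)→ 19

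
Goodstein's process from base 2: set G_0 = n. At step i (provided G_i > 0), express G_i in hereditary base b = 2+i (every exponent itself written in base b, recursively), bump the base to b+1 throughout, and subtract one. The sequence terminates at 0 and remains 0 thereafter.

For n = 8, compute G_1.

[0] 8 ≡ 2^(2 + 1) (base 2). Lift 3: 81. −1: 80.
[1] 80 ≡ 2·3^3 + 2·3^2 + 2·3 + 2 (base 3). Lift 4: 554. −1: 553.

80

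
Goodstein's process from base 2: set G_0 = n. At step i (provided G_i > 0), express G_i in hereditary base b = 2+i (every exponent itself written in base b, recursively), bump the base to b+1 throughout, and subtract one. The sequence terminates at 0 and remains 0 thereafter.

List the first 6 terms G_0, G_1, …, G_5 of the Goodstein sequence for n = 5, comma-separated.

5, 27, 255, 467, 775, 1197

step 0: 5 = 2^2 + 1; sub 3 for 2: 3^3 + 1; = 28; G_1 = 28−1 = 27
step 1: 27 = 3^3; sub 4 for 3: 4^4; = 256; G_2 = 256−1 = 255
step 2: 255 = 3·4^3 + 3·4^2 + 3·4 + 3; sub 5 for 4: 3·5^3 + 3·5^2 + 3·5 + 3; = 468; G_3 = 468−1 = 467
step 3: 467 = 3·5^3 + 3·5^2 + 3·5 + 2; sub 6 for 5: 3·6^3 + 3·6^2 + 3·6 + 2; = 776; G_4 = 776−1 = 775
step 4: 775 = 3·6^3 + 3·6^2 + 3·6 + 1; sub 7 for 6: 3·7^3 + 3·7^2 + 3·7 + 1; = 1198; G_5 = 1198−1 = 1197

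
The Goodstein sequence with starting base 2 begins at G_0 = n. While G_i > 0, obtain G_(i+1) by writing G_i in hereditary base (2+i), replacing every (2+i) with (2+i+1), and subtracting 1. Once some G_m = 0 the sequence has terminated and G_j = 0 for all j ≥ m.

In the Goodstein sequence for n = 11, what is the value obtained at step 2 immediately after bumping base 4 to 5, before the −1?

11 —HB2→ 2^(2 + 1) + 2 + 1 —bump→ 3^(3 + 1) + 3 + 1 = 85 —(−1)→ 84
84 —HB3→ 3^(3 + 1) + 3 —bump→ 4^(4 + 1) + 4 = 1028 —(−1)→ 1027

15628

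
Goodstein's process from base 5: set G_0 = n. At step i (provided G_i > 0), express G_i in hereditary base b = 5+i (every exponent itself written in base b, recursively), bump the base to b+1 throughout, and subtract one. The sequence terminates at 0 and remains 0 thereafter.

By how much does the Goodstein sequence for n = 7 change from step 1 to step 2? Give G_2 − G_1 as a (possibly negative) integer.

[0] 7 ≡ 5 + 2 (base 5). Lift 6: 8. −1: 7.
[1] 7 ≡ 6 + 1 (base 6). Lift 7: 8. −1: 7.

0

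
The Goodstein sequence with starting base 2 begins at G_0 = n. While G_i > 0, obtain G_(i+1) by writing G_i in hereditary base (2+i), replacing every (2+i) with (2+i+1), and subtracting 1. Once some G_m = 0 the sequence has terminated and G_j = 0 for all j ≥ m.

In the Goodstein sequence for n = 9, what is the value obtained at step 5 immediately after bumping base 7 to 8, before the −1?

[0] 9 ≡ 2^(2 + 1) + 1 (base 2). Lift 3: 82. −1: 81.
[1] 81 ≡ 3^(3 + 1) (base 3). Lift 4: 1024. −1: 1023.
[2] 1023 ≡ 3·4^4 + 3·4^3 + 3·4^2 + 3·4 + 3 (base 4). Lift 5: 9843. −1: 9842.
[3] 9842 ≡ 3·5^5 + 3·5^3 + 3·5^2 + 3·5 + 2 (base 5). Lift 6: 140744. −1: 140743.
[4] 140743 ≡ 3·6^6 + 3·6^3 + 3·6^2 + 3·6 + 1 (base 6). Lift 7: 2471827. −1: 2471826.
[5] 2471826 ≡ 3·7^7 + 3·7^3 + 3·7^2 + 3·7 (base 7). Lift 8: 50333400. −1: 50333399.

50333400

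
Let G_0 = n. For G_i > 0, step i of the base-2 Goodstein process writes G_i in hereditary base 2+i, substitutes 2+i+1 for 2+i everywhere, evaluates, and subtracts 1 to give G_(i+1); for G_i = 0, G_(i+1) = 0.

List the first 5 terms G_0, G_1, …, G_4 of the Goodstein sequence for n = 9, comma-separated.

9, 81, 1023, 9842, 140743

step 0: 9 = 2^(2 + 1) + 1; sub 3 for 2: 3^(3 + 1) + 1; = 82; G_1 = 82−1 = 81
step 1: 81 = 3^(3 + 1); sub 4 for 3: 4^(4 + 1); = 1024; G_2 = 1024−1 = 1023
step 2: 1023 = 3·4^4 + 3·4^3 + 3·4^2 + 3·4 + 3; sub 5 for 4: 3·5^5 + 3·5^3 + 3·5^2 + 3·5 + 3; = 9843; G_3 = 9843−1 = 9842
step 3: 9842 = 3·5^5 + 3·5^3 + 3·5^2 + 3·5 + 2; sub 6 for 5: 3·6^6 + 3·6^3 + 3·6^2 + 3·6 + 2; = 140744; G_4 = 140744−1 = 140743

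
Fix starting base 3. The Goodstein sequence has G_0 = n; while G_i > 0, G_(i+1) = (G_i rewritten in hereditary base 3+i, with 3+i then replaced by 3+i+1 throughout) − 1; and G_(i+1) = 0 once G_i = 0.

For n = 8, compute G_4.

i=0: 8 = 2·3 + 2 (b=3); 3→4: 2·4 + 2 = 10; 10−1 = 9
i=1: 9 = 2·4 + 1 (b=4); 4→5: 2·5 + 1 = 11; 11−1 = 10
i=2: 10 = 2·5 (b=5); 5→6: 2·6 = 12; 12−1 = 11
i=3: 11 = 6 + 5 (b=6); 6→7: 7 + 5 = 12; 12−1 = 11

11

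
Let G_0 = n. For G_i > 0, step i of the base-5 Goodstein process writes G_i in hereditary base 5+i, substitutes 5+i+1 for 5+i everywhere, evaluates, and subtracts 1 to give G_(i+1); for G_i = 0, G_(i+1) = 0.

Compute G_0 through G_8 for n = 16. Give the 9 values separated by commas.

16, 18, 20, 21, 22, 23, 24, 25, 26

G_0 = 16. HB_5(16) = 3·5 + 1. Bump = 19. G_1 = 18.
G_1 = 18. HB_6(18) = 3·6. Bump = 21. G_2 = 20.
G_2 = 20. HB_7(20) = 2·7 + 6. Bump = 22. G_3 = 21.
G_3 = 21. HB_8(21) = 2·8 + 5. Bump = 23. G_4 = 22.
G_4 = 22. HB_9(22) = 2·9 + 4. Bump = 24. G_5 = 23.
G_5 = 23. HB_10(23) = 2·10 + 3. Bump = 25. G_6 = 24.
G_6 = 24. HB_11(24) = 2·11 + 2. Bump = 26. G_7 = 25.
G_7 = 25. HB_12(25) = 2·12 + 1. Bump = 27. G_8 = 26.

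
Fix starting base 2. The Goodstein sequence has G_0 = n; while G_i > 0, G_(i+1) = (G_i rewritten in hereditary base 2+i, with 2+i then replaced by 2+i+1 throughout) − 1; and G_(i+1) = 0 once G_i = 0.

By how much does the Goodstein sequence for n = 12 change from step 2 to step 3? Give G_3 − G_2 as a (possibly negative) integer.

12 —HB2→ 2^(2 + 1) + 2^2 —bump→ 3^(3 + 1) + 3^3 = 108 —(−1)→ 107
107 —HB3→ 3^(3 + 1) + 2·3^2 + 2·3 + 2 —bump→ 4^(4 + 1) + 2·4^2 + 2·4 + 2 = 1066 —(−1)→ 1065
1065 —HB4→ 4^(4 + 1) + 2·4^2 + 2·4 + 1 —bump→ 5^(5 + 1) + 2·5^2 + 2·5 + 1 = 15686 —(−1)→ 15685

14620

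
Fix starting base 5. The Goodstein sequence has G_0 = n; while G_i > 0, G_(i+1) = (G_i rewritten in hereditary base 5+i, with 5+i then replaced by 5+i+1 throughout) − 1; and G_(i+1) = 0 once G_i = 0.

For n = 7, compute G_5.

5

7 —HB5→ 5 + 2 —bump→ 6 + 2 = 8 —(−1)→ 7
7 —HB6→ 6 + 1 —bump→ 7 + 1 = 8 —(−1)→ 7
7 —HB7→ 7 —bump→ 8 = 8 —(−1)→ 7
7 —HB8→ 7 —bump→ 7 = 7 —(−1)→ 6
6 —HB9→ 6 —bump→ 6 = 6 —(−1)→ 5
5 —HB10→ 5 —bump→ 5 = 5 —(−1)→ 4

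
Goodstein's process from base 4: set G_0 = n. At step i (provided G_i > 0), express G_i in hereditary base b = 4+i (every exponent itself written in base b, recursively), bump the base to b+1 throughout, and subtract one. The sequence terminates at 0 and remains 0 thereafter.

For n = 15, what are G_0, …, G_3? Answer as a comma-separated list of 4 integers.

i=0: 15 = 3·4 + 3 (b=4); 4→5: 3·5 + 3 = 18; 18−1 = 17
i=1: 17 = 3·5 + 2 (b=5); 5→6: 3·6 + 2 = 20; 20−1 = 19
i=2: 19 = 3·6 + 1 (b=6); 6→7: 3·7 + 1 = 22; 22−1 = 21

15, 17, 19, 21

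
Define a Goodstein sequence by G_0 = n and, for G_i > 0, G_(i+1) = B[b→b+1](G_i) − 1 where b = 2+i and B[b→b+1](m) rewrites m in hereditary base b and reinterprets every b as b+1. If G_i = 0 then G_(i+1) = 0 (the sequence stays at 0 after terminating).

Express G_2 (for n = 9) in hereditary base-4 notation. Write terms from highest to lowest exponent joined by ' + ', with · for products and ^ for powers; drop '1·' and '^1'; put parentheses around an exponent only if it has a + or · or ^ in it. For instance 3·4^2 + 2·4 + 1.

G_0=9  [base 2] 2^(2 + 1) + 1  →[2↦3]→  3^(3 + 1) + 1 = 82  −1 ⇒ G_1=81
G_1=81  [base 3] 3^(3 + 1)  →[3↦4]→  4^(4 + 1) = 1024  −1 ⇒ G_2=1023
G_2=1023  [base 4] 3·4^4 + 3·4^3 + 3·4^2 + 3·4 + 3  →[4↦5]→  3·5^5 + 3·5^3 + 3·5^2 + 3·5 + 3 = 9843  −1 ⇒ G_3=9842

3·4^4 + 3·4^3 + 3·4^2 + 3·4 + 3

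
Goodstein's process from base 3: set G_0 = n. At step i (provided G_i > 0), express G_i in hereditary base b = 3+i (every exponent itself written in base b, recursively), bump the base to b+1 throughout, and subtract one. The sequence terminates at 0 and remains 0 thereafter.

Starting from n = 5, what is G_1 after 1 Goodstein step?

5

5 —HB3→ 3 + 2 —bump→ 4 + 2 = 6 —(−1)→ 5
5 —HB4→ 4 + 1 —bump→ 5 + 1 = 6 —(−1)→ 5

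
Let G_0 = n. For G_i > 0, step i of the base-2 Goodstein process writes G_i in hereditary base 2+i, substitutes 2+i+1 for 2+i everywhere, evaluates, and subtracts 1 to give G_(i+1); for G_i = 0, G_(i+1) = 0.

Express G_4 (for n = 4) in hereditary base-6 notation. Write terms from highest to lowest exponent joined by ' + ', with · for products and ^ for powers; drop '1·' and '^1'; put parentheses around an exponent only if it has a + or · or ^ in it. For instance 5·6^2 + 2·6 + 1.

2·6^2 + 6 + 5

G_0 = 4. HB_2(4) = 2^2. Bump = 27. G_1 = 26.
G_1 = 26. HB_3(26) = 2·3^2 + 2·3 + 2. Bump = 42. G_2 = 41.
G_2 = 41. HB_4(41) = 2·4^2 + 2·4 + 1. Bump = 61. G_3 = 60.
G_3 = 60. HB_5(60) = 2·5^2 + 2·5. Bump = 84. G_4 = 83.
G_4 = 83. HB_6(83) = 2·6^2 + 6 + 5. Bump = 110. G_5 = 109.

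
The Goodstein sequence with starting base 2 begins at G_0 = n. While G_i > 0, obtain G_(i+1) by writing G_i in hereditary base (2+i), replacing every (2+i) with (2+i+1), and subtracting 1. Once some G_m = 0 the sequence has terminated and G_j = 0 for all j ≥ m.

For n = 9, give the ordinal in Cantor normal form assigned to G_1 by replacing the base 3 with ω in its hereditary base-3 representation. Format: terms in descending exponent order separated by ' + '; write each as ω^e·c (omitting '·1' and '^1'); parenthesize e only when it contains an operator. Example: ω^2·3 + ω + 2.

step 0: 9 = 2^(2 + 1) + 1; sub 3 for 2: 3^(3 + 1) + 1; = 82; G_1 = 82−1 = 81
step 1: 81 = 3^(3 + 1); sub 4 for 3: 4^(4 + 1); = 1024; G_2 = 1024−1 = 1023

ω^(ω + 1)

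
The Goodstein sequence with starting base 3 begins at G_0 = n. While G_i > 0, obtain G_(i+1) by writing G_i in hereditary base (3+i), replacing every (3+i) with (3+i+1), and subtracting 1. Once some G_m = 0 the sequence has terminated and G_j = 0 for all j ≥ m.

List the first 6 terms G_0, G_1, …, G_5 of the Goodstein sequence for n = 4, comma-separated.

G_0 = 4. HB_3(4) = 3 + 1. Bump = 5. G_1 = 4.
G_1 = 4. HB_4(4) = 4. Bump = 5. G_2 = 4.
G_2 = 4. HB_5(4) = 4. Bump = 4. G_3 = 3.
G_3 = 3. HB_6(3) = 3. Bump = 3. G_4 = 2.
G_4 = 2. HB_7(2) = 2. Bump = 2. G_5 = 1.

4, 4, 4, 3, 2, 1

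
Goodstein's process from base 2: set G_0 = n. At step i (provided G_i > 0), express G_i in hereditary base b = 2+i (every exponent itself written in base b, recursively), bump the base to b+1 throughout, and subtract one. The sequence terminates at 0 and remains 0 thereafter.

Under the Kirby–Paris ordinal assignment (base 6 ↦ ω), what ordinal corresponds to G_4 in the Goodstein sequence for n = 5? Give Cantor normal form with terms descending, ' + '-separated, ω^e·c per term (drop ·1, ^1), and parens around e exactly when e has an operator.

[0] 5 ≡ 2^2 + 1 (base 2). Lift 3: 28. −1: 27.
[1] 27 ≡ 3^3 (base 3). Lift 4: 256. −1: 255.
[2] 255 ≡ 3·4^3 + 3·4^2 + 3·4 + 3 (base 4). Lift 5: 468. −1: 467.
[3] 467 ≡ 3·5^3 + 3·5^2 + 3·5 + 2 (base 5). Lift 6: 776. −1: 775.
[4] 775 ≡ 3·6^3 + 3·6^2 + 3·6 + 1 (base 6). Lift 7: 1198. −1: 1197.

ω^3·3 + ω^2·3 + ω·3 + 1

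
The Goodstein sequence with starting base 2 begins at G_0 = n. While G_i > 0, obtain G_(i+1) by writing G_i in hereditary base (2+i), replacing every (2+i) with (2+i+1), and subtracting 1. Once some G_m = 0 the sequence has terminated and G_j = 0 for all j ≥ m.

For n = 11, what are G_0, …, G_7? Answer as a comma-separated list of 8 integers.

11, 84, 1027, 15627, 279937, 5764801, 134217727, 2749609302

(0) 11|_2 = 2^(2 + 1) + 2 + 1 ↦ 3^(3 + 1) + 3 + 1|_3 = 85 ⇒ 84
(1) 84|_3 = 3^(3 + 1) + 3 ↦ 4^(4 + 1) + 4|_4 = 1028 ⇒ 1027
(2) 1027|_4 = 4^(4 + 1) + 3 ↦ 5^(5 + 1) + 3|_5 = 15628 ⇒ 15627
(3) 15627|_5 = 5^(5 + 1) + 2 ↦ 6^(6 + 1) + 2|_6 = 279938 ⇒ 279937
(4) 279937|_6 = 6^(6 + 1) + 1 ↦ 7^(7 + 1) + 1|_7 = 5764802 ⇒ 5764801
(5) 5764801|_7 = 7^(7 + 1) ↦ 8^(8 + 1)|_8 = 134217728 ⇒ 134217727
(6) 134217727|_8 = 7·8^8 + 7·8^7 + 7·8^6 + 7·8^5 + 7·8^4 + 7·8^3 + 7·8^2 + 7·8 + 7 ↦ 7·9^9 + 7·9^7 + 7·9^6 + 7·9^5 + 7·9^4 + 7·9^3 + 7·9^2 + 7·9 + 7|_9 = 2749609303 ⇒ 2749609302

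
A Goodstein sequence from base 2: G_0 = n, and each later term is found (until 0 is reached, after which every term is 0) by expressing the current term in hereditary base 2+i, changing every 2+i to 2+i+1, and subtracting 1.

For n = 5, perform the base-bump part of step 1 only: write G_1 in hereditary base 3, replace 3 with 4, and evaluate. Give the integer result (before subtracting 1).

256

step 0: 5 = 2^2 + 1; sub 3 for 2: 3^3 + 1; = 28; G_1 = 28−1 = 27
step 1: 27 = 3^3; sub 4 for 3: 4^4; = 256; G_2 = 256−1 = 255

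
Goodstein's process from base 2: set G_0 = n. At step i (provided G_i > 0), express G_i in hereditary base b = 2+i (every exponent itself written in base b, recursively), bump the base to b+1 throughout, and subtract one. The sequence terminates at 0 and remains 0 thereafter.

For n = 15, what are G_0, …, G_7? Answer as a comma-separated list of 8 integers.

15, 111, 1283, 18752, 326593, 6588344, 150994943, 3524450280

15 —HB2→ 2^(2 + 1) + 2^2 + 2 + 1 —bump→ 3^(3 + 1) + 3^3 + 3 + 1 = 112 —(−1)→ 111
111 —HB3→ 3^(3 + 1) + 3^3 + 3 —bump→ 4^(4 + 1) + 4^4 + 4 = 1284 —(−1)→ 1283
1283 —HB4→ 4^(4 + 1) + 4^4 + 3 —bump→ 5^(5 + 1) + 5^5 + 3 = 18753 —(−1)→ 18752
18752 —HB5→ 5^(5 + 1) + 5^5 + 2 —bump→ 6^(6 + 1) + 6^6 + 2 = 326594 —(−1)→ 326593
326593 —HB6→ 6^(6 + 1) + 6^6 + 1 —bump→ 7^(7 + 1) + 7^7 + 1 = 6588345 —(−1)→ 6588344
6588344 —HB7→ 7^(7 + 1) + 7^7 —bump→ 8^(8 + 1) + 8^8 = 150994944 —(−1)→ 150994943
150994943 —HB8→ 8^(8 + 1) + 7·8^7 + 7·8^6 + 7·8^5 + 7·8^4 + 7·8^3 + 7·8^2 + 7·8 + 7 —bump→ 9^(9 + 1) + 7·9^7 + 7·9^6 + 7·9^5 + 7·9^4 + 7·9^3 + 7·9^2 + 7·9 + 7 = 3524450281 —(−1)→ 3524450280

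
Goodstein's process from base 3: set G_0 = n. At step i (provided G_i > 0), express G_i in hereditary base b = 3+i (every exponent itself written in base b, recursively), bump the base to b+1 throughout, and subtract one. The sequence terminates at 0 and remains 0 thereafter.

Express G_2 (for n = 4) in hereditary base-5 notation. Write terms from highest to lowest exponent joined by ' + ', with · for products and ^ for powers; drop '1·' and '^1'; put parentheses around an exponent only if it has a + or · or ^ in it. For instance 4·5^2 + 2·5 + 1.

4

i=0: 4 = 3 + 1 (b=3); 3→4: 4 + 1 = 5; 5−1 = 4
i=1: 4 = 4 (b=4); 4→5: 5 = 5; 5−1 = 4
i=2: 4 = 4 (b=5); 5→6: 4 = 4; 4−1 = 3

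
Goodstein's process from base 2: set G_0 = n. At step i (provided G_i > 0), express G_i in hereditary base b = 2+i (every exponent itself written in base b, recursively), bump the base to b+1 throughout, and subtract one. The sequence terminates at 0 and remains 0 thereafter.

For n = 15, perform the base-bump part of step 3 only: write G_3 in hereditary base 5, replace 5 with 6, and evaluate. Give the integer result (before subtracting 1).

326594

15 —HB2→ 2^(2 + 1) + 2^2 + 2 + 1 —bump→ 3^(3 + 1) + 3^3 + 3 + 1 = 112 —(−1)→ 111
111 —HB3→ 3^(3 + 1) + 3^3 + 3 —bump→ 4^(4 + 1) + 4^4 + 4 = 1284 —(−1)→ 1283
1283 —HB4→ 4^(4 + 1) + 4^4 + 3 —bump→ 5^(5 + 1) + 5^5 + 3 = 18753 —(−1)→ 18752
18752 —HB5→ 5^(5 + 1) + 5^5 + 2 —bump→ 6^(6 + 1) + 6^6 + 2 = 326594 —(−1)→ 326593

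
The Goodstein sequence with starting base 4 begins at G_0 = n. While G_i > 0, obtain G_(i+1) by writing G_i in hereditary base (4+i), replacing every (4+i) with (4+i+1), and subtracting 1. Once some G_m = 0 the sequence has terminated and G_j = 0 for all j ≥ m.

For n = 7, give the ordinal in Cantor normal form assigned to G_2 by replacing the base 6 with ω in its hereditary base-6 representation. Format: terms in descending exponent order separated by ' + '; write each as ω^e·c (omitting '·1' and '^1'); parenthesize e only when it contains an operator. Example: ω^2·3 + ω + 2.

[0] 7 ≡ 4 + 3 (base 4). Lift 5: 8. −1: 7.
[1] 7 ≡ 5 + 2 (base 5). Lift 6: 8. −1: 7.
[2] 7 ≡ 6 + 1 (base 6). Lift 7: 8. −1: 7.

ω + 1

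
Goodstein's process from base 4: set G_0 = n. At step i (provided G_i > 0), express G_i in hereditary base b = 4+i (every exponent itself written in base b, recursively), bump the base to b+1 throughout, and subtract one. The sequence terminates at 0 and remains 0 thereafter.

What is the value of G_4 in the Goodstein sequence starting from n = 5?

3

5 —HB4→ 4 + 1 —bump→ 5 + 1 = 6 —(−1)→ 5
5 —HB5→ 5 —bump→ 6 = 6 —(−1)→ 5
5 —HB6→ 5 —bump→ 5 = 5 —(−1)→ 4
4 —HB7→ 4 —bump→ 4 = 4 —(−1)→ 3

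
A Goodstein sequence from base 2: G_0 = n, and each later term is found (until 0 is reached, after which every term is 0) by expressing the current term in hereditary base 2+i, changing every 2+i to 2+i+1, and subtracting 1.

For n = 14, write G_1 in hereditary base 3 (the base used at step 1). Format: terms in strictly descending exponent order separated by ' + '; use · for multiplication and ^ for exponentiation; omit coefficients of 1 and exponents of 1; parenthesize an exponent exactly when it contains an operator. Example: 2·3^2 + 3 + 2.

3^(3 + 1) + 3^3 + 2

i=0: 14 = 2^(2 + 1) + 2^2 + 2 (b=2); 2→3: 3^(3 + 1) + 3^3 + 3 = 111; 111−1 = 110
i=1: 110 = 3^(3 + 1) + 3^3 + 2 (b=3); 3→4: 4^(4 + 1) + 4^4 + 2 = 1282; 1282−1 = 1281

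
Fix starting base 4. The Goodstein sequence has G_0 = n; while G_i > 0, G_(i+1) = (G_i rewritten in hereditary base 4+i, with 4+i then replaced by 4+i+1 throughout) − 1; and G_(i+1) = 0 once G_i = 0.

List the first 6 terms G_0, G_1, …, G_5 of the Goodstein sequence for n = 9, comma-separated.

G_0 = 9. HB_4(9) = 2·4 + 1. Bump = 11. G_1 = 10.
G_1 = 10. HB_5(10) = 2·5. Bump = 12. G_2 = 11.
G_2 = 11. HB_6(11) = 6 + 5. Bump = 12. G_3 = 11.
G_3 = 11. HB_7(11) = 7 + 4. Bump = 12. G_4 = 11.
G_4 = 11. HB_8(11) = 8 + 3. Bump = 12. G_5 = 11.

9, 10, 11, 11, 11, 11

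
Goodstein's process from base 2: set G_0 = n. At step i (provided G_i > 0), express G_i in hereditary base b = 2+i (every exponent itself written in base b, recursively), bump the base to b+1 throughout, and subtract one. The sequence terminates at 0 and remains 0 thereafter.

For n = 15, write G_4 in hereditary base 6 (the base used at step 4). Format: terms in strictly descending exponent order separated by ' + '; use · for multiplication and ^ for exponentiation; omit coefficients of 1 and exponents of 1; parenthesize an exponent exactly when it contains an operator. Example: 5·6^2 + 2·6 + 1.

base 2: 15 = 2^(2 + 1) + 2^2 + 2 + 1; at 3: 3^(3 + 1) + 3^3 + 3 + 1 = 112; next = 111
base 3: 111 = 3^(3 + 1) + 3^3 + 3; at 4: 4^(4 + 1) + 4^4 + 4 = 1284; next = 1283
base 4: 1283 = 4^(4 + 1) + 4^4 + 3; at 5: 5^(5 + 1) + 5^5 + 3 = 18753; next = 18752
base 5: 18752 = 5^(5 + 1) + 5^5 + 2; at 6: 6^(6 + 1) + 6^6 + 2 = 326594; next = 326593
base 6: 326593 = 6^(6 + 1) + 6^6 + 1; at 7: 7^(7 + 1) + 7^7 + 1 = 6588345; next = 6588344

6^(6 + 1) + 6^6 + 1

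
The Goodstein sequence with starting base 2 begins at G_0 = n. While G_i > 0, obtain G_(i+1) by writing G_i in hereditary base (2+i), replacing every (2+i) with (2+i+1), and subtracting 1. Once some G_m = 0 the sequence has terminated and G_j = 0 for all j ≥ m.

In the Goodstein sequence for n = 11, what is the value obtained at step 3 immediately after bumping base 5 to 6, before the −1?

i=0: 11 = 2^(2 + 1) + 2 + 1 (b=2); 2→3: 3^(3 + 1) + 3 + 1 = 85; 85−1 = 84
i=1: 84 = 3^(3 + 1) + 3 (b=3); 3→4: 4^(4 + 1) + 4 = 1028; 1028−1 = 1027
i=2: 1027 = 4^(4 + 1) + 3 (b=4); 4→5: 5^(5 + 1) + 3 = 15628; 15628−1 = 15627

279938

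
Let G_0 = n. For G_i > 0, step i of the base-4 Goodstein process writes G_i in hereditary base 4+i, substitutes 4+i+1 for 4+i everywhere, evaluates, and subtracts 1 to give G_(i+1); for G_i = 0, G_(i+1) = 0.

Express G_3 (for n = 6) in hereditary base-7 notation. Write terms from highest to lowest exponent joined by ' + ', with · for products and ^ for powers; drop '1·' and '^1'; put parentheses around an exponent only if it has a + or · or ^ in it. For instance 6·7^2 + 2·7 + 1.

G_0=6  [base 4] 4 + 2  →[4↦5]→  5 + 2 = 7  −1 ⇒ G_1=6
G_1=6  [base 5] 5 + 1  →[5↦6]→  6 + 1 = 7  −1 ⇒ G_2=6
G_2=6  [base 6] 6  →[6↦7]→  7 = 7  −1 ⇒ G_3=6
G_3=6  [base 7] 6  →[7↦8]→  6 = 6  −1 ⇒ G_4=5

6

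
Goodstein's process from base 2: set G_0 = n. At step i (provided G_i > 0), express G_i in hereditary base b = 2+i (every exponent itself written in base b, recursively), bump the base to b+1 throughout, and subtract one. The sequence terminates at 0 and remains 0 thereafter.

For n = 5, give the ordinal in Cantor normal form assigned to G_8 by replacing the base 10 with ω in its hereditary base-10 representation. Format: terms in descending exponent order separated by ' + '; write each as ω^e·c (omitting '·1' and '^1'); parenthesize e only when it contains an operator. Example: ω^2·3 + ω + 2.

step 0: 5 = 2^2 + 1; sub 3 for 2: 3^3 + 1; = 28; G_1 = 28−1 = 27
step 1: 27 = 3^3; sub 4 for 3: 4^4; = 256; G_2 = 256−1 = 255
step 2: 255 = 3·4^3 + 3·4^2 + 3·4 + 3; sub 5 for 4: 3·5^3 + 3·5^2 + 3·5 + 3; = 468; G_3 = 468−1 = 467
step 3: 467 = 3·5^3 + 3·5^2 + 3·5 + 2; sub 6 for 5: 3·6^3 + 3·6^2 + 3·6 + 2; = 776; G_4 = 776−1 = 775
step 4: 775 = 3·6^3 + 3·6^2 + 3·6 + 1; sub 7 for 6: 3·7^3 + 3·7^2 + 3·7 + 1; = 1198; G_5 = 1198−1 = 1197
step 5: 1197 = 3·7^3 + 3·7^2 + 3·7; sub 8 for 7: 3·8^3 + 3·8^2 + 3·8; = 1752; G_6 = 1752−1 = 1751
step 6: 1751 = 3·8^3 + 3·8^2 + 2·8 + 7; sub 9 for 8: 3·9^3 + 3·9^2 + 2·9 + 7; = 2455; G_7 = 2455−1 = 2454
step 7: 2454 = 3·9^3 + 3·9^2 + 2·9 + 6; sub 10 for 9: 3·10^3 + 3·10^2 + 2·10 + 6; = 3326; G_8 = 3326−1 = 3325

ω^3·3 + ω^2·3 + ω·2 + 5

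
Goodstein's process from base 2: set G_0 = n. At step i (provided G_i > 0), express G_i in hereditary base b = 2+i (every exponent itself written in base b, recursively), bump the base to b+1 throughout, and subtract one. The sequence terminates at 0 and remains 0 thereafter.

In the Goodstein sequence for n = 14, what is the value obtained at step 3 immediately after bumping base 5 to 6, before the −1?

326592

i=0: 14 = 2^(2 + 1) + 2^2 + 2 (b=2); 2→3: 3^(3 + 1) + 3^3 + 3 = 111; 111−1 = 110
i=1: 110 = 3^(3 + 1) + 3^3 + 2 (b=3); 3→4: 4^(4 + 1) + 4^4 + 2 = 1282; 1282−1 = 1281
i=2: 1281 = 4^(4 + 1) + 4^4 + 1 (b=4); 4→5: 5^(5 + 1) + 5^5 + 1 = 18751; 18751−1 = 18750
i=3: 18750 = 5^(5 + 1) + 5^5 (b=5); 5→6: 6^(6 + 1) + 6^6 = 326592; 326592−1 = 326591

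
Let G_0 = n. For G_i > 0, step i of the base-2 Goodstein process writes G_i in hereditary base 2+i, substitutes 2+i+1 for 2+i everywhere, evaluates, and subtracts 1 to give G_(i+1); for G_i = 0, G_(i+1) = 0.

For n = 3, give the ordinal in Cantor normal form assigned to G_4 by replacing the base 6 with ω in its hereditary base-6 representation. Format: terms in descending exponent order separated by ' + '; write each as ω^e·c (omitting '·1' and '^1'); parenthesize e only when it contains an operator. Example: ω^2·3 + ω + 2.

base 2: 3 = 2 + 1; at 3: 3 + 1 = 4; next = 3
base 3: 3 = 3; at 4: 4 = 4; next = 3
base 4: 3 = 3; at 5: 3 = 3; next = 2
base 5: 2 = 2; at 6: 2 = 2; next = 1
base 6: 1 = 1; at 7: 1 = 1; next = 0

1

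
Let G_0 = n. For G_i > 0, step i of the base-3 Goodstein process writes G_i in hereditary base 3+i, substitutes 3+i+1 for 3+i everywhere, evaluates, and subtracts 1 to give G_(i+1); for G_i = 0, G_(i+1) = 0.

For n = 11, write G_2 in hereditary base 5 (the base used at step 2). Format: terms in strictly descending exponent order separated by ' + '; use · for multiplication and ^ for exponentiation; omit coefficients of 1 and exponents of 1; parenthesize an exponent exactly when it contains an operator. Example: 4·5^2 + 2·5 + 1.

G_0=11  [base 3] 3^2 + 2  →[3↦4]→  4^2 + 2 = 18  −1 ⇒ G_1=17
G_1=17  [base 4] 4^2 + 1  →[4↦5]→  5^2 + 1 = 26  −1 ⇒ G_2=25
G_2=25  [base 5] 5^2  →[5↦6]→  6^2 = 36  −1 ⇒ G_3=35

5^2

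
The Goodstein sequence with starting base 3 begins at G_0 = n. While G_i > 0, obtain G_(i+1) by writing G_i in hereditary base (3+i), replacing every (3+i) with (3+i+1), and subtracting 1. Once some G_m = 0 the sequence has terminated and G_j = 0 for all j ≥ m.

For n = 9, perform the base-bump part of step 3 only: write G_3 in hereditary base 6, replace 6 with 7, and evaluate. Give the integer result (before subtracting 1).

22

base 3: 9 = 3^2; at 4: 4^2 = 16; next = 15
base 4: 15 = 3·4 + 3; at 5: 3·5 + 3 = 18; next = 17
base 5: 17 = 3·5 + 2; at 6: 3·6 + 2 = 20; next = 19
base 6: 19 = 3·6 + 1; at 7: 3·7 + 1 = 22; next = 21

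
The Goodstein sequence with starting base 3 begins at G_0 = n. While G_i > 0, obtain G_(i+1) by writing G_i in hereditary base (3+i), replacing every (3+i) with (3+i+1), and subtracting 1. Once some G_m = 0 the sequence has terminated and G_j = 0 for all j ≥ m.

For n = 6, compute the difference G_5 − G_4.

[0] 6 ≡ 2·3 (base 3). Lift 4: 8. −1: 7.
[1] 7 ≡ 4 + 3 (base 4). Lift 5: 8. −1: 7.
[2] 7 ≡ 5 + 2 (base 5). Lift 6: 8. −1: 7.
[3] 7 ≡ 6 + 1 (base 6). Lift 7: 8. −1: 7.
[4] 7 ≡ 7 (base 7). Lift 8: 8. −1: 7.

0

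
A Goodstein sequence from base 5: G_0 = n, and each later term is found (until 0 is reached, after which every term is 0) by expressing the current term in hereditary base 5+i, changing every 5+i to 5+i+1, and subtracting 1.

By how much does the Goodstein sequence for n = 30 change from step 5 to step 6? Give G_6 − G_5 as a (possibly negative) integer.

20

[0] 30 ≡ 5^2 + 5 (base 5). Lift 6: 42. −1: 41.
[1] 41 ≡ 6^2 + 5 (base 6). Lift 7: 54. −1: 53.
[2] 53 ≡ 7^2 + 4 (base 7). Lift 8: 68. −1: 67.
[3] 67 ≡ 8^2 + 3 (base 8). Lift 9: 84. −1: 83.
[4] 83 ≡ 9^2 + 2 (base 9). Lift 10: 102. −1: 101.
[5] 101 ≡ 10^2 + 1 (base 10). Lift 11: 122. −1: 121.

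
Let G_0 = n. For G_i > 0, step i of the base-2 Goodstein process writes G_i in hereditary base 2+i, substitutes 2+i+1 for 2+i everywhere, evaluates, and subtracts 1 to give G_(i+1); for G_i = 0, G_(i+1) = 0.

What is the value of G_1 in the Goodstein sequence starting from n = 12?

107

G_0=12  [base 2] 2^(2 + 1) + 2^2  →[2↦3]→  3^(3 + 1) + 3^3 = 108  −1 ⇒ G_1=107
G_1=107  [base 3] 3^(3 + 1) + 2·3^2 + 2·3 + 2  →[3↦4]→  4^(4 + 1) + 2·4^2 + 2·4 + 2 = 1066  −1 ⇒ G_2=1065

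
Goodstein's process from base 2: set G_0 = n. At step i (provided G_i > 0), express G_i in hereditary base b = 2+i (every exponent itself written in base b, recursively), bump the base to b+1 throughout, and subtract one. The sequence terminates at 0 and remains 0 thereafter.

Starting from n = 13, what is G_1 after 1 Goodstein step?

13 —HB2→ 2^(2 + 1) + 2^2 + 1 —bump→ 3^(3 + 1) + 3^3 + 1 = 109 —(−1)→ 108
108 —HB3→ 3^(3 + 1) + 3^3 —bump→ 4^(4 + 1) + 4^4 = 1280 —(−1)→ 1279

108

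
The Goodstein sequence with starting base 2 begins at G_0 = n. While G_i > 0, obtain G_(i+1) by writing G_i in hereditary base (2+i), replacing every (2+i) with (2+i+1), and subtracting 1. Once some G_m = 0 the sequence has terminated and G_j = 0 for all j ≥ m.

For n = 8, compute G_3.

6310

G_0=8  [base 2] 2^(2 + 1)  →[2↦3]→  3^(3 + 1) = 81  −1 ⇒ G_1=80
G_1=80  [base 3] 2·3^3 + 2·3^2 + 2·3 + 2  →[3↦4]→  2·4^4 + 2·4^2 + 2·4 + 2 = 554  −1 ⇒ G_2=553
G_2=553  [base 4] 2·4^4 + 2·4^2 + 2·4 + 1  →[4↦5]→  2·5^5 + 2·5^2 + 2·5 + 1 = 6311  −1 ⇒ G_3=6310
G_3=6310  [base 5] 2·5^5 + 2·5^2 + 2·5  →[5↦6]→  2·6^6 + 2·6^2 + 2·6 = 93396  −1 ⇒ G_4=93395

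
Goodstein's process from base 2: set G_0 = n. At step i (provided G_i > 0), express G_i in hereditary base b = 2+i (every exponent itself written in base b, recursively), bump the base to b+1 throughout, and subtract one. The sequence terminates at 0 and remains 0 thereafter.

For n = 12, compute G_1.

107

step 0: 12 = 2^(2 + 1) + 2^2; sub 3 for 2: 3^(3 + 1) + 3^3; = 108; G_1 = 108−1 = 107
step 1: 107 = 3^(3 + 1) + 2·3^2 + 2·3 + 2; sub 4 for 3: 4^(4 + 1) + 2·4^2 + 2·4 + 2; = 1066; G_2 = 1066−1 = 1065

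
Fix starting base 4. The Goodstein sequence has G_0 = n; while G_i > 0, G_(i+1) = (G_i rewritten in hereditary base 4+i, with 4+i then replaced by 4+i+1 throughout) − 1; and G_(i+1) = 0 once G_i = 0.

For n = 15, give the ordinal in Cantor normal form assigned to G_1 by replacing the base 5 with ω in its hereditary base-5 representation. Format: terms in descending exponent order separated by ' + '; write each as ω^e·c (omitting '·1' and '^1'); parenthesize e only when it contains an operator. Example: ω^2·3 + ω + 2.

G_0 = 15. HB_4(15) = 3·4 + 3. Bump = 18. G_1 = 17.
G_1 = 17. HB_5(17) = 3·5 + 2. Bump = 20. G_2 = 19.

ω·3 + 2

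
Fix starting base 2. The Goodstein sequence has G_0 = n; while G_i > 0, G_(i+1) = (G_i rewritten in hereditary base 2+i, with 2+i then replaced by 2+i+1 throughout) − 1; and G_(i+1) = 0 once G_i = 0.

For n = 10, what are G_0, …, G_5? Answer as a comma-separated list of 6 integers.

10, 83, 1025, 15625, 279935, 4215754

i=0: 10 = 2^(2 + 1) + 2 (b=2); 2→3: 3^(3 + 1) + 3 = 84; 84−1 = 83
i=1: 83 = 3^(3 + 1) + 2 (b=3); 3→4: 4^(4 + 1) + 2 = 1026; 1026−1 = 1025
i=2: 1025 = 4^(4 + 1) + 1 (b=4); 4→5: 5^(5 + 1) + 1 = 15626; 15626−1 = 15625
i=3: 15625 = 5^(5 + 1) (b=5); 5→6: 6^(6 + 1) = 279936; 279936−1 = 279935
i=4: 279935 = 5·6^6 + 5·6^5 + 5·6^4 + 5·6^3 + 5·6^2 + 5·6 + 5 (b=6); 6→7: 5·7^7 + 5·7^5 + 5·7^4 + 5·7^3 + 5·7^2 + 5·7 + 5 = 4215755; 4215755−1 = 4215754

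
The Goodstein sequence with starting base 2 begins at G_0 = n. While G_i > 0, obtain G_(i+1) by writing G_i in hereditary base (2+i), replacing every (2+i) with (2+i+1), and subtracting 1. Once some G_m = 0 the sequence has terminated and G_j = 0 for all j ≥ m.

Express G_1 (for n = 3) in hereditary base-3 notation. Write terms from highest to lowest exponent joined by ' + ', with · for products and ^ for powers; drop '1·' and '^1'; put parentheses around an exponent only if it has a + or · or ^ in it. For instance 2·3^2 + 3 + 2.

i=0: 3 = 2 + 1 (b=2); 2→3: 3 + 1 = 4; 4−1 = 3
i=1: 3 = 3 (b=3); 3→4: 4 = 4; 4−1 = 3

3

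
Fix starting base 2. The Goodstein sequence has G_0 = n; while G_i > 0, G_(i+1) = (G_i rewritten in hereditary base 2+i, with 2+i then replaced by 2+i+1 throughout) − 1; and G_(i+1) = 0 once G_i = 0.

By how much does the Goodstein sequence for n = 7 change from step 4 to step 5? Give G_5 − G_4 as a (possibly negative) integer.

step 0: 7 = 2^2 + 2 + 1; sub 3 for 2: 3^3 + 3 + 1; = 31; G_1 = 31−1 = 30
step 1: 30 = 3^3 + 3; sub 4 for 3: 4^4 + 4; = 260; G_2 = 260−1 = 259
step 2: 259 = 4^4 + 3; sub 5 for 4: 5^5 + 3; = 3128; G_3 = 3128−1 = 3127
step 3: 3127 = 5^5 + 2; sub 6 for 5: 6^6 + 2; = 46658; G_4 = 46658−1 = 46657
step 4: 46657 = 6^6 + 1; sub 7 for 6: 7^7 + 1; = 823544; G_5 = 823544−1 = 823543

776886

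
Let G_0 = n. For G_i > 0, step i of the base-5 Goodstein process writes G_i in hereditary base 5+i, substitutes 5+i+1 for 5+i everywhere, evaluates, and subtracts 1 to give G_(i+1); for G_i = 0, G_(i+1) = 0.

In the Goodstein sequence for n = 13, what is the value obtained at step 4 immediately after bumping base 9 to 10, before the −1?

18

G_0=13  [base 5] 2·5 + 3  →[5↦6]→  2·6 + 3 = 15  −1 ⇒ G_1=14
G_1=14  [base 6] 2·6 + 2  →[6↦7]→  2·7 + 2 = 16  −1 ⇒ G_2=15
G_2=15  [base 7] 2·7 + 1  →[7↦8]→  2·8 + 1 = 17  −1 ⇒ G_3=16
G_3=16  [base 8] 2·8  →[8↦9]→  2·9 = 18  −1 ⇒ G_4=17
G_4=17  [base 9] 9 + 8  →[9↦10]→  10 + 8 = 18  −1 ⇒ G_5=17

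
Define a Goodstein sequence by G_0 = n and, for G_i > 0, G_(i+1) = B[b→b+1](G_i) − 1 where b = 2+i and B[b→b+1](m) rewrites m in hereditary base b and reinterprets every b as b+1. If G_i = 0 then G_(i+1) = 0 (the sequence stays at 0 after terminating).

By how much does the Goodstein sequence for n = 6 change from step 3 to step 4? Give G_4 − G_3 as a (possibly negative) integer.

G_0 = 6. HB_2(6) = 2^2 + 2. Bump = 30. G_1 = 29.
G_1 = 29. HB_3(29) = 3^3 + 2. Bump = 258. G_2 = 257.
G_2 = 257. HB_4(257) = 4^4 + 1. Bump = 3126. G_3 = 3125.
G_3 = 3125. HB_5(3125) = 5^5. Bump = 46656. G_4 = 46655.

43530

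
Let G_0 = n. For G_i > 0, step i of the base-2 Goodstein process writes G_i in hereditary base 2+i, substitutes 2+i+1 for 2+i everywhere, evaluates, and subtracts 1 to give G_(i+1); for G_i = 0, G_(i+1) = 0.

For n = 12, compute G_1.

[0] 12 ≡ 2^(2 + 1) + 2^2 (base 2). Lift 3: 108. −1: 107.
[1] 107 ≡ 3^(3 + 1) + 2·3^2 + 2·3 + 2 (base 3). Lift 4: 1066. −1: 1065.

107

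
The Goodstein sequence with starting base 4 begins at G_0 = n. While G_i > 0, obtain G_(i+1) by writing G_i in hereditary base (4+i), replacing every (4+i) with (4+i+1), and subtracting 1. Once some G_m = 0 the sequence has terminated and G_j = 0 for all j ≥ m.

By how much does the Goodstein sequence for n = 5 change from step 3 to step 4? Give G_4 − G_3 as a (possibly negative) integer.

[0] 5 ≡ 4 + 1 (base 4). Lift 5: 6. −1: 5.
[1] 5 ≡ 5 (base 5). Lift 6: 6. −1: 5.
[2] 5 ≡ 5 (base 6). Lift 7: 5. −1: 4.
[3] 4 ≡ 4 (base 7). Lift 8: 4. −1: 3.

-1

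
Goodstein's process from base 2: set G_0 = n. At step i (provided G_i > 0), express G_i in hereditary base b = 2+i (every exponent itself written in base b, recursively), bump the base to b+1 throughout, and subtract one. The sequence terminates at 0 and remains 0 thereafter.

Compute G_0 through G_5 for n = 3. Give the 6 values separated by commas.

G_0 = 3. HB_2(3) = 2 + 1. Bump = 4. G_1 = 3.
G_1 = 3. HB_3(3) = 3. Bump = 4. G_2 = 3.
G_2 = 3. HB_4(3) = 3. Bump = 3. G_3 = 2.
G_3 = 2. HB_5(2) = 2. Bump = 2. G_4 = 1.
G_4 = 1. HB_6(1) = 1. Bump = 1. G_5 = 0.

3, 3, 3, 2, 1, 0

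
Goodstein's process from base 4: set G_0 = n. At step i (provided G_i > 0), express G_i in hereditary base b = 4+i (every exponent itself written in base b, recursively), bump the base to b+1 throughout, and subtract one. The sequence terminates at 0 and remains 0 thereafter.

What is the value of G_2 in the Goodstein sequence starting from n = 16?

step 0: 16 = 4^2; sub 5 for 4: 5^2; = 25; G_1 = 25−1 = 24
step 1: 24 = 4·5 + 4; sub 6 for 5: 4·6 + 4; = 28; G_2 = 28−1 = 27
step 2: 27 = 4·6 + 3; sub 7 for 6: 4·7 + 3; = 31; G_3 = 31−1 = 30

27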